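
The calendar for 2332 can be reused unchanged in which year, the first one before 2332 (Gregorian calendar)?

Two years share a calendar iff Jan 1 falls on the same weekday and both are leap or both are common. 2332: Jan 1 is Friday, leap year.
2331: Jan 1 Thursday, common
2330: Jan 1 Wednesday, common
2329: Jan 1 Tuesday, common
2328: Jan 1 Sunday, leap
2327: Jan 1 Saturday, common
2326: Jan 1 Friday, common
2325: Jan 1 Thursday, common
2324: Jan 1 Tuesday, leap
2323: Jan 1 Monday, common
2322: Jan 1 Sunday, common
2321: Jan 1 Saturday, common
2320: Jan 1 Thursday, leap
2319: Jan 1 Wednesday, common
2318: Jan 1 Tuesday, common
2317: Jan 1 Monday, common
2316: Jan 1 Saturday, leap
2315: Jan 1 Friday, common
2314: Jan 1 Thursday, common
2313: Jan 1 Wednesday, common
2312: Jan 1 Monday, leap
2311: Jan 1 Sunday, common
2310: Jan 1 Saturday, common
2309: Jan 1 Friday, common
2308: Jan 1 Wednesday, leap
2307: Jan 1 Tuesday, common
2306: Jan 1 Monday, common
2305: Jan 1 Sunday, common
2304: Jan 1 Friday, leap
2304 matches on both conditions.

2304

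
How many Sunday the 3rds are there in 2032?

1

Check the 3rd of each month of 2032: Jan 3: Sat, Feb 3: Tue, Mar 3: Wed, Apr 3: Sat, May 3: Mon, Jun 3: Thu, Jul 3: Sat, Aug 3: Tue, Sep 3: Fri, Oct 3: Sun, Nov 3: Wed, Dec 3: Fri.
Sunday occurs in October — 1 month.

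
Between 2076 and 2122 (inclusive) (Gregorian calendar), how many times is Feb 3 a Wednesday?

Track Feb 3's weekday year by year (advancing +1, or +2 across a Feb 29):
  2076: Mon  2077: Wed (+2) ✓  2078: Thu (+1)  2079: Fri (+1)  2080: Sat (+1)
  2081: Mon (+2)  2082: Tue (+1)  2083: Wed (+1) ✓  2084: Thu (+1)  2085: Sat (+2)
  2086: Sun (+1)  2087: Mon (+1)  2088: Tue (+1)  2089: Thu (+2)  … (19 more years) …
  2109: Sun (+2)  2110: Mon (+1)  2111: Tue (+1)  2112: Wed (+1) ✓  2113: Fri (+2)
  2114: Sat (+1)  2115: Sun (+1)  2116: Mon (+1)  2117: Wed (+2) ✓  2118: Thu (+1)
  2119: Fri (+1)  2120: Sat (+1)  2121: Mon (+2)  2122: Tue (+1)
Wednesday years: 2077, 2083, 2094, 2100, 2106, 2112, 2117 — 7 in total.

7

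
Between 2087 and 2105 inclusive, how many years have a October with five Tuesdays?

October has 31 days; it has five Tuesdays when Tuesday falls among the first (month-length − 28) days — i.e. when October 1 is one of Tuesday/Monday/Sunday.
October 1 by year: 2087:Wed 2088:Fri 2089:Sat 2090:Sun✓ 2091:Mon✓ 2092:Wed 2093:Thu 2094:Fri 2095:Sat 2096:Mon✓ 2097:Tue✓ 2098:Wed 2099:Thu 2100:Fri 2101:Sat 2102:Sun✓ 2103:Mon✓ 2104:Wed 2105:Thu
Years with five Tuesdays: 2090, 2091, 2096, 2097, 2102, 2103 → 6.

6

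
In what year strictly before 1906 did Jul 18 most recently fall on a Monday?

From one year to the next, a fixed date's weekday advances by 1, or by 2 when a Feb 29 lies between the two dates.
1906: July 18 is Wednesday.
1905: Tuesday (−1)
1904: Monday (−1)
Jul 18 falls on a Monday in 1904.

1904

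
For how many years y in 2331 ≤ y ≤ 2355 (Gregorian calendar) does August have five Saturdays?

10

August has 31 days; it has five Saturdays when Saturday falls among the first (month-length − 28) days — i.e. when August 1 is one of Saturday/Friday/Thursday.
August 1 by year: 2331:Sat✓ 2332:Mon 2333:Tue 2334:Wed 2335:Thu✓ 2336:Sat✓ 2337:Sun 2338:Mon 2339:Tue 2340:Thu✓ 2341:Fri✓ 2342:Sat✓ 2343:Sun 2344:Tue 2345:Wed 2346:Thu✓ 2347:Fri✓ 2348:Sun 2349:Mon 2350:Tue 2351:Wed 2352:Fri✓ 2353:Sat✓ 2354:Sun 2355:Mon
Years with five Saturdays: 2331, 2335, 2336, 2340, 2341, 2342, 2346, 2347, 2352, 2353 → 10.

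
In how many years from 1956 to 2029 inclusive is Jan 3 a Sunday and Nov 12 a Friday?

Check each year's weekday for Jan 3 and Nov 12:
  1956: Tue/Mon  1957: Thu/Tue  1958: Fri/Wed  1959: Sat/Thu  1960: Sun/Sat  1961: Tue/Sun  1962: Wed/Mon  1963: Thu/Tue  1964: Fri/Thu  1965: Sun/Fri ✓  1966: Mon/Sat  1967: Tue/Sun  1968: Wed/Tue  1969: Fri/Wed  …(46 more)…  2016: Sun/Sat  2017: Tue/Sun  2018: Wed/Mon  2019: Thu/Tue  2020: Fri/Thu  2021: Sun/Fri ✓  2022: Mon/Sat  2023: Tue/Sun  2024: Wed/Tue  2025: Fri/Wed  2026: Sat/Thu  2027: Sun/Fri ✓  2028: Mon/Sun  2029: Wed/Mon
Both conditions hold in: 1965, 1971, 1982, 1993, 1999, 2010, 2021, 2027 — 8.

8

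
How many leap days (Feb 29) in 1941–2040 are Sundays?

Leap years in 1941–2040: 25 of them.
Feb 29 weekday advances by 5 (mod 7) from one leap year to the next four years later (or differs when a century non-leap intervenes).
Leap-day weekdays: 1944:Tue 1948:Sun✓ 1952:Fri 1956:Wed 1960:Mon 1964:Sat 1968:Thu 1972:Tue 1976:Sun✓ 1980:Fri 1984:Wed 1988:Mon 1992:Sat 1996:Thu 2000:Tue 2004:Sun✓ 2008:Fri 2012:Wed 2016:Mon 2020:Sat 2024:Thu 2028:Tue 2032:Sun✓ 2036:Fri 2040:Wed
Sunday: 1948, 1976, 2004, 2032 → 4.

4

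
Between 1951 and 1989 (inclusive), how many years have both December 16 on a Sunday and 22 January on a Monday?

4

Check each year's weekday for December 16 and 22 January:
  1951: Sun/Mon ✓  1952: Tue/Tue  1953: Wed/Thu  1954: Thu/Fri  1955: Fri/Sat  1956: Sun/Sun  1957: Mon/Tue  1958: Tue/Wed  1959: Wed/Thu  1960: Fri/Fri  1961: Sat/Sun  1962: Sun/Mon ✓  1963: Mon/Tue  1964: Wed/Wed  …(11 more)…  1976: Thu/Thu  1977: Fri/Sat  1978: Sat/Sun  1979: Sun/Mon ✓  1980: Tue/Tue  1981: Wed/Thu  1982: Thu/Fri  1983: Fri/Sat  1984: Sun/Sun  1985: Mon/Tue  1986: Tue/Wed  1987: Wed/Thu  1988: Fri/Fri  1989: Sat/Sun
Both conditions hold in: 1951, 1962, 1973, 1979 — 4.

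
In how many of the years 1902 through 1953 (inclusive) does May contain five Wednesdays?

22

May has 31 days; it has five Wednesdays when Wednesday falls among the first (month-length − 28) days — i.e. when May 1 is one of Wednesday/Tuesday/Monday.
May 1 by year: 1902:Thu 1903:Fri 1904:Sun 1905:Mon✓ 1906:Tue✓ 1907:Wed✓ 1908:Fri 1909:Sat 1910:Sun 1911:Mon✓ 1912:Wed✓ 1913:Thu 1914:Fri 1915:Sat 1916:Mon✓ …(22 more)… 1939:Mon✓ 1940:Wed✓ 1941:Thu 1942:Fri 1943:Sat 1944:Mon✓ 1945:Tue✓ 1946:Wed✓ 1947:Thu 1948:Sat 1949:Sun 1950:Mon✓ 1951:Tue✓ 1952:Thu 1953:Fri
Years with five Wednesdays: 1905, 1906, 1907, 1911, 1912, 1916, 1917, 1918, 1922, 1923, 1928, 1929, 1933, 1934, 1935, 1939, 1940, 1944, 1945, 1946, 1950, 1951 → 22.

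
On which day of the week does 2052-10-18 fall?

Friday

January 1, 2052 is a Monday.
October 18 is day 292 of the year, i.e. 291 days after Jan 1.
291 mod 7 = 4, so advance 4 weekdays from Monday: Friday.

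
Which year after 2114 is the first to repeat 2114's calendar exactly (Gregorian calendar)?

2125

Two years share a calendar iff Jan 1 falls on the same weekday and both are leap or both are common. 2114: Jan 1 is Monday, common year.
2115: Jan 1 Tuesday, common
2116: Jan 1 Wednesday, leap
2117: Jan 1 Friday, common
2118: Jan 1 Saturday, common
2119: Jan 1 Sunday, common
2120: Jan 1 Monday, leap
2121: Jan 1 Wednesday, common
2122: Jan 1 Thursday, common
2123: Jan 1 Friday, common
2124: Jan 1 Saturday, leap
2125: Jan 1 Monday, common
2125 matches on both conditions.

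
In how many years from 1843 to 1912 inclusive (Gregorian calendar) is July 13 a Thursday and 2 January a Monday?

9

Check each year's weekday for July 13 and 2 January:
  1843: Thu/Mon ✓  1844: Sat/Tue  1845: Sun/Thu  1846: Mon/Fri  1847: Tue/Sat  1848: Thu/Sun  1849: Fri/Tue  1850: Sat/Wed  1851: Sun/Thu  1852: Tue/Fri  1853: Wed/Sun  1854: Thu/Mon ✓  1855: Fri/Tue  1856: Sun/Wed  …(42 more)…  1899: Thu/Mon ✓  1900: Fri/Tue  1901: Sat/Wed  1902: Sun/Thu  1903: Mon/Fri  1904: Wed/Sat  1905: Thu/Mon ✓  1906: Fri/Tue  1907: Sat/Wed  1908: Mon/Thu  1909: Tue/Sat  1910: Wed/Sun  1911: Thu/Mon ✓  1912: Sat/Tue
Both conditions hold in: 1843, 1854, 1865, 1871, 1882, 1893, 1899, 1905, 1911 — 9.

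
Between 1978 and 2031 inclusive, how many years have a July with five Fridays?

22

July has 31 days; it has five Fridays when Friday falls among the first (month-length − 28) days — i.e. when July 1 is one of Friday/Thursday/Wednesday.
July 1 by year: 1978:Sat 1979:Sun 1980:Tue 1981:Wed✓ 1982:Thu✓ 1983:Fri✓ 1984:Sun 1985:Mon 1986:Tue 1987:Wed✓ 1988:Fri✓ 1989:Sat 1990:Sun 1991:Mon 1992:Wed✓ …(24 more)… 2017:Sat 2018:Sun 2019:Mon 2020:Wed✓ 2021:Thu✓ 2022:Fri✓ 2023:Sat 2024:Mon 2025:Tue 2026:Wed✓ 2027:Thu✓ 2028:Sat 2029:Sun 2030:Mon 2031:Tue
Years with five Fridays: 1981, 1982, 1983, 1987, 1988, 1992, 1993, 1994, 1998, 1999, 2004, 2005, 2009, 2010, 2011, 2015, 2016, 2020, 2021, 2022, 2026, 2027 → 22.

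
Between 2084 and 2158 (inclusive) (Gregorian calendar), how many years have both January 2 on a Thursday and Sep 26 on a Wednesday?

0

Check each year's weekday for January 2 and Sep 26:
  2084: Sun/Tue  2085: Tue/Wed  2086: Wed/Thu  2087: Thu/Fri  2088: Fri/Sun  2089: Sun/Mon  2090: Mon/Tue  2091: Tue/Wed  2092: Wed/Fri  2093: Fri/Sat  2094: Sat/Sun  2095: Sun/Mon  2096: Mon/Wed  2097: Wed/Thu  …(47 more)…  2145: Sat/Sun  2146: Sun/Mon  2147: Mon/Tue  2148: Tue/Thu  2149: Thu/Fri  2150: Fri/Sat  2151: Sat/Sun  2152: Sun/Tue  2153: Tue/Wed  2154: Wed/Thu  2155: Thu/Fri  2156: Fri/Sun  2157: Sun/Mon  2158: Mon/Tue
Both conditions hold in: no year — 0.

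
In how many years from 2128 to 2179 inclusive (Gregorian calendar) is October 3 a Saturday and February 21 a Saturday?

6

Check each year's weekday for October 3 and February 21:
  2128: Sun/Sat  2129: Mon/Mon  2130: Tue/Tue  2131: Wed/Wed  2132: Fri/Thu  2133: Sat/Sat ✓  2134: Sun/Sun  2135: Mon/Mon  2136: Wed/Tue  2137: Thu/Thu  2138: Fri/Fri  2139: Sat/Sat ✓  2140: Mon/Sun  2141: Tue/Tue  …(24 more)…  2166: Fri/Fri  2167: Sat/Sat ✓  2168: Mon/Sun  2169: Tue/Tue  2170: Wed/Wed  2171: Thu/Thu  2172: Sat/Fri  2173: Sun/Sun  2174: Mon/Mon  2175: Tue/Tue  2176: Thu/Wed  2177: Fri/Fri  2178: Sat/Sat ✓  2179: Sun/Sun
Both conditions hold in: 2133, 2139, 2150, 2161, 2167, 2178 — 6.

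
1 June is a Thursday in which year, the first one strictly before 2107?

From one year to the next, a fixed date's weekday advances by 1, or by 2 when a Feb 29 lies between the two dates.
2107: June 1 is Wednesday.
2106: Tuesday (−1)
2105: Monday (−1)
2104: Sunday (−1)
2103: Friday (−2)
2102: Thursday (−1)
1 June falls on a Thursday in 2102.

2102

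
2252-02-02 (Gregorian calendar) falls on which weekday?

January 1, 2252 is a Thursday.
February 2 is day 33 of the year, i.e. 32 days after Jan 1.
32 mod 7 = 4, so advance 4 weekdays from Thursday: Monday.

Monday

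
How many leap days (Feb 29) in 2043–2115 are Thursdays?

Leap years in 2043–2115: 17 of them.
Feb 29 weekday advances by 5 (mod 7) from one leap year to the next four years later (or differs when a century non-leap intervenes).
Leap-day weekdays: 2044:Mon 2048:Sat 2052:Thu✓ 2056:Tue 2060:Sun 2064:Fri 2068:Wed 2072:Mon 2076:Sat 2080:Thu✓ 2084:Tue 2088:Sun 2092:Fri 2096:Wed 2104:Fri 2108:Wed 2112:Mon
Thursday: 2052, 2080 → 2.

2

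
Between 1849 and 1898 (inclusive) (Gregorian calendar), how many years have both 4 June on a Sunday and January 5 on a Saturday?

0

Check each year's weekday for 4 June and January 5:
  1849: Mon/Fri  1850: Tue/Sat  1851: Wed/Sun  1852: Fri/Mon  1853: Sat/Wed  1854: Sun/Thu  1855: Mon/Fri  1856: Wed/Sat  1857: Thu/Mon  1858: Fri/Tue  1859: Sat/Wed  1860: Mon/Thu  1861: Tue/Sat  1862: Wed/Sun  …(22 more)…  1885: Thu/Mon  1886: Fri/Tue  1887: Sat/Wed  1888: Mon/Thu  1889: Tue/Sat  1890: Wed/Sun  1891: Thu/Mon  1892: Sat/Tue  1893: Sun/Thu  1894: Mon/Fri  1895: Tue/Sat  1896: Thu/Sun  1897: Fri/Tue  1898: Sat/Wed
Both conditions hold in: no year — 0.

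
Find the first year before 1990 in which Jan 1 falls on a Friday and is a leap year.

1988

Jan 1 advances by 2 weekdays after a leap year and by 1 after a common year.
1990: Jan 1 is Monday.
1989: Sunday
1988: Friday (leap)
1988 begins on a Friday and is a leap year.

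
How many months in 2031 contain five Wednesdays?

5

A month of length L has five Wednesdays iff its first Wednesday is on day ≤ L−28 (so day 1–3 in a 31-day month, 1–2 in a 30-day month, day 1 in a leap February).
Checking each month of 2031: Jan starts Wed (31d) ✓; Feb starts Sat (28d); Mar starts Sat (31d); Apr starts Tue (30d) ✓; May starts Thu (31d); Jun starts Sun (30d); Jul starts Tue (31d) ✓; Aug starts Fri (31d); Sep starts Mon (30d); Oct starts Wed (31d) ✓; Nov starts Sat (30d); Dec starts Mon (31d) ✓.
Five-Wednesday months: January, April, July, October, December → 5.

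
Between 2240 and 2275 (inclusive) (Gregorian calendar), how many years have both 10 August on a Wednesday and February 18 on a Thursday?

Check each year's weekday for 10 August and February 18:
  2240: Mon/Tue  2241: Tue/Thu  2242: Wed/Fri  2243: Thu/Sat  2244: Sat/Sun  2245: Sun/Tue  2246: Mon/Wed  2247: Tue/Thu  2248: Thu/Fri  2249: Fri/Sun  2250: Sat/Mon  2251: Sun/Tue  2252: Tue/Wed  2253: Wed/Fri  …(8 more)…  2262: Sun/Tue  2263: Mon/Wed  2264: Wed/Thu ✓  2265: Thu/Sat  2266: Fri/Sun  2267: Sat/Mon  2268: Mon/Tue  2269: Tue/Thu  2270: Wed/Fri  2271: Thu/Sat  2272: Sat/Sun  2273: Sun/Tue  2274: Mon/Wed  2275: Tue/Thu
Both conditions hold in: 2264 — 1.

1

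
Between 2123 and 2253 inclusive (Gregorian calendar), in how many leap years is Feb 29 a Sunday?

Leap years in 2123–2253: 32 of them.
Feb 29 weekday advances by 5 (mod 7) from one leap year to the next four years later (or differs when a century non-leap intervenes).
Leap-day weekdays: 2124:Tue 2128:Sun✓ 2132:Fri 2136:Wed 2140:Mon 2144:Sat 2148:Thu 2152:Tue 2156:Sun✓ 2160:Fri 2164:Wed 2168:Mon 2172:Sat …(6 more)… 2204:Wed 2208:Mon 2212:Sat 2216:Thu 2220:Tue 2224:Sun✓ 2228:Fri 2232:Wed 2236:Mon 2240:Sat 2244:Thu 2248:Tue 2252:Sun✓
Sunday: 2128, 2156, 2184, 2224, 2252 → 5.

5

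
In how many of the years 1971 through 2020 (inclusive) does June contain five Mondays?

June has 30 days; it has five Mondays when Monday falls among the first (month-length − 28) days — i.e. when June 1 is one of Monday/Sunday.
June 1 by year: 1971:Tue 1972:Thu 1973:Fri 1974:Sat 1975:Sun✓ 1976:Tue 1977:Wed 1978:Thu 1979:Fri 1980:Sun✓ 1981:Mon✓ 1982:Tue 1983:Wed 1984:Fri 1985:Sat …(20 more)… 2006:Thu 2007:Fri 2008:Sun✓ 2009:Mon✓ 2010:Tue 2011:Wed 2012:Fri 2013:Sat 2014:Sun✓ 2015:Mon✓ 2016:Wed 2017:Thu 2018:Fri 2019:Sat 2020:Mon✓
Years with five Mondays: 1975, 1980, 1981, 1986, 1987, 1992, 1997, 1998, 2003, 2008, 2009, 2014, 2015, 2020 → 14.

14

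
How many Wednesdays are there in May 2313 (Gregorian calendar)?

May 2313 has 31 days and begins on Thursday.
The first Wednesday is May 7.
Wednesdays fall on 7, 14, 21, 28 — that's 4.

4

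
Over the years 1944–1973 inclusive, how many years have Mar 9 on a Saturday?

4

Track Mar 9's weekday year by year (advancing +1, or +2 across a Feb 29):
  1944: Thu  1945: Fri (+1)  1946: Sat (+1) ✓  1947: Sun (+1)  1948: Tue (+2)
  1949: Wed (+1)  1950: Thu (+1)  1951: Fri (+1)  1952: Sun (+2)  1953: Mon (+1)
  1954: Tue (+1)  1955: Wed (+1)  1956: Fri (+2)  1957: Sat (+1) ✓  1958: Sun (+1)
  1959: Mon (+1)  1960: Wed (+2)  1961: Thu (+1)  1962: Fri (+1)  1963: Sat (+1) ✓
  1964: Mon (+2)  1965: Tue (+1)  1966: Wed (+1)  1967: Thu (+1)  1968: Sat (+2) ✓
  1969: Sun (+1)  1970: Mon (+1)  1971: Tue (+1)  1972: Thu (+2)  1973: Fri (+1)
Saturday years: 1946, 1957, 1963, 1968 — 4 in total.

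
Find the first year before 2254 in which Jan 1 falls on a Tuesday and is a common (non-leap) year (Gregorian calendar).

2250

Jan 1 advances by 2 weekdays after a leap year and by 1 after a common year.
2254: Jan 1 is Sunday.
2253: Saturday
2252: Thursday (leap)
2251: Wednesday
2250: Tuesday
2250 begins on a Tuesday and is a common year.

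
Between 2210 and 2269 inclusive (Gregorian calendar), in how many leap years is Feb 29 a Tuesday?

Leap years in 2210–2269: 15 of them.
Feb 29 weekday advances by 5 (mod 7) from one leap year to the next four years later (or differs when a century non-leap intervenes).
Leap-day weekdays: 2212:Sat 2216:Thu 2220:Tue✓ 2224:Sun 2228:Fri 2232:Wed 2236:Mon 2240:Sat 2244:Thu 2248:Tue✓ 2252:Sun 2256:Fri 2260:Wed 2264:Mon 2268:Sat
Tuesday: 2220, 2248 → 2.

2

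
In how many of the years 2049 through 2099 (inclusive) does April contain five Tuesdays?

April has 30 days; it has five Tuesdays when Tuesday falls among the first (month-length − 28) days — i.e. when April 1 is one of Tuesday/Monday.
April 1 by year: 2049:Thu 2050:Fri 2051:Sat 2052:Mon✓ 2053:Tue✓ 2054:Wed 2055:Thu 2056:Sat 2057:Sun 2058:Mon✓ 2059:Tue✓ 2060:Thu 2061:Fri 2062:Sat 2063:Sun …(21 more)… 2085:Sun 2086:Mon✓ 2087:Tue✓ 2088:Thu 2089:Fri 2090:Sat 2091:Sun 2092:Tue✓ 2093:Wed 2094:Thu 2095:Fri 2096:Sun 2097:Mon✓ 2098:Tue✓ 2099:Wed
Years with five Tuesdays: 2052, 2053, 2058, 2059, 2064, 2069, 2070, 2075, 2080, 2081, 2086, 2087, 2092, 2097, 2098 → 15.

15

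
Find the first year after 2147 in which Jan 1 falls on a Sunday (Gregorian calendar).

2158

Jan 1 advances by 2 weekdays after a leap year and by 1 after a common year.
2147: Jan 1 is Sunday.
2148: Monday (leap)
2149: Wednesday
2150: Thursday
2151: Friday
2152: Saturday (leap)
2153: Monday
2154: Tuesday
2155: Wednesday
2156: Thursday (leap)
2157: Saturday
2158: Sunday
2158 begins on a Sunday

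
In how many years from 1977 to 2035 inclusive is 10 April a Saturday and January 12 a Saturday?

Check each year's weekday for 10 April and January 12:
  1977: Sun/Wed  1978: Mon/Thu  1979: Tue/Fri  1980: Thu/Sat  1981: Fri/Mon  1982: Sat/Tue  1983: Sun/Wed  1984: Tue/Thu  1985: Wed/Sat  1986: Thu/Sun  1987: Fri/Mon  1988: Sun/Tue  1989: Mon/Thu  1990: Tue/Fri  …(31 more)…  2022: Sun/Wed  2023: Mon/Thu  2024: Wed/Fri  2025: Thu/Sun  2026: Fri/Mon  2027: Sat/Tue  2028: Mon/Wed  2029: Tue/Fri  2030: Wed/Sat  2031: Thu/Sun  2032: Sat/Mon  2033: Sun/Wed  2034: Mon/Thu  2035: Tue/Fri
Both conditions hold in: no year — 0.

0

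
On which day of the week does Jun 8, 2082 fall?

Monday

January 1, 2082 is a Thursday.
June 8 is day 159 of the year, i.e. 158 days after Jan 1.
158 mod 7 = 4, so advance 4 weekdays from Thursday: Monday.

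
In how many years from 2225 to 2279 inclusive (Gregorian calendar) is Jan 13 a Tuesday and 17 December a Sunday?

0

Check each year's weekday for Jan 13 and 17 December:
  2225: Thu/Sat  2226: Fri/Sun  2227: Sat/Mon  2228: Sun/Wed  2229: Tue/Thu  2230: Wed/Fri  2231: Thu/Sat  2232: Fri/Mon  2233: Sun/Tue  2234: Mon/Wed  2235: Tue/Thu  2236: Wed/Sat  2237: Fri/Sun  2238: Sat/Mon  …(27 more)…  2266: Sat/Mon  2267: Sun/Tue  2268: Mon/Thu  2269: Wed/Fri  2270: Thu/Sat  2271: Fri/Sun  2272: Sat/Tue  2273: Mon/Wed  2274: Tue/Thu  2275: Wed/Fri  2276: Thu/Sun  2277: Sat/Mon  2278: Sun/Tue  2279: Mon/Wed
Both conditions hold in: no year — 0.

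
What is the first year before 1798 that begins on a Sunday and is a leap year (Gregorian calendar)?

1792

Jan 1 advances by 2 weekdays after a leap year and by 1 after a common year.
1798: Jan 1 is Monday.
1797: Sunday
1796: Friday (leap)
1795: Thursday
1794: Wednesday
1793: Tuesday
1792: Sunday (leap)
1792 begins on a Sunday and is a leap year.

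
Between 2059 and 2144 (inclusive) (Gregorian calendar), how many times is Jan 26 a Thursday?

Track Jan 26's weekday year by year (advancing +1, or +2 across a Feb 29):
  2059: Sun  2060: Mon (+1)  2061: Wed (+2)  2062: Thu (+1) ✓  2063: Fri (+1)
  2064: Sat (+1)  2065: Mon (+2)  2066: Tue (+1)  2067: Wed (+1)  2068: Thu (+1) ✓
  2069: Sat (+2)  2070: Sun (+1)  2071: Mon (+1)  2072: Tue (+1)  … (58 more years) …
  2131: Fri (+1)  2132: Sat (+1)  2133: Mon (+2)  2134: Tue (+1)  2135: Wed (+1)
  2136: Thu (+1) ✓  2137: Sat (+2)  2138: Sun (+1)  2139: Mon (+1)  2140: Tue (+1)
  2141: Thu (+2) ✓  2142: Fri (+1)  2143: Sat (+1)  2144: Sun (+1)
Thursday years: 2062, 2068, 2073, 2079, 2090, 2096, 2102, 2108, 2113, 2119, 2130, 2136, 2141 — 13 in total.

13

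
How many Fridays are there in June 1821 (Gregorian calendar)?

5

June 1821 has 30 days and begins on Friday.
The first Friday is June 1.
Fridays fall on 1, 8, 15, 22, 29 — that's 5.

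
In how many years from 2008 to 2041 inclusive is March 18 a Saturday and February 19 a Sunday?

3

Check each year's weekday for March 18 and February 19:
  2008: Tue/Tue  2009: Wed/Thu  2010: Thu/Fri  2011: Fri/Sat  2012: Sun/Sun  2013: Mon/Tue  2014: Tue/Wed  2015: Wed/Thu  2016: Fri/Fri  2017: Sat/Sun ✓  2018: Sun/Mon  2019: Mon/Tue  2020: Wed/Wed  2021: Thu/Fri  …(6 more)…  2028: Sat/Sat  2029: Sun/Mon  2030: Mon/Tue  2031: Tue/Wed  2032: Thu/Thu  2033: Fri/Sat  2034: Sat/Sun ✓  2035: Sun/Mon  2036: Tue/Tue  2037: Wed/Thu  2038: Thu/Fri  2039: Fri/Sat  2040: Sun/Sun  2041: Mon/Tue
Both conditions hold in: 2017, 2023, 2034 — 3.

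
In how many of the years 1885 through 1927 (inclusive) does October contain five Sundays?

19

October has 31 days; it has five Sundays when Sunday falls among the first (month-length − 28) days — i.e. when October 1 is one of Sunday/Saturday/Friday.
October 1 by year: 1885:Thu 1886:Fri✓ 1887:Sat✓ 1888:Mon 1889:Tue 1890:Wed 1891:Thu 1892:Sat✓ 1893:Sun✓ 1894:Mon 1895:Tue 1896:Thu 1897:Fri✓ 1898:Sat✓ 1899:Sun✓ …(13 more)… 1913:Wed 1914:Thu 1915:Fri✓ 1916:Sun✓ 1917:Mon 1918:Tue 1919:Wed 1920:Fri✓ 1921:Sat✓ 1922:Sun✓ 1923:Mon 1924:Wed 1925:Thu 1926:Fri✓ 1927:Sat✓
Years with five Sundays: 1886, 1887, 1892, 1893, 1897, 1898, 1899, 1904, 1905, 1909, 1910, 1911, 1915, 1916, 1920, 1921, 1922, 1926, 1927 → 19.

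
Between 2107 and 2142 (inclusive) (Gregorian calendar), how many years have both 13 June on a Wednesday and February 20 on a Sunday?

Check each year's weekday for 13 June and February 20:
  2107: Mon/Sun  2108: Wed/Mon  2109: Thu/Wed  2110: Fri/Thu  2111: Sat/Fri  2112: Mon/Sat  2113: Tue/Mon  2114: Wed/Tue  2115: Thu/Wed  2116: Sat/Thu  2117: Sun/Sat  2118: Mon/Sun  2119: Tue/Mon  2120: Thu/Tue  …(8 more)…  2129: Mon/Sun  2130: Tue/Mon  2131: Wed/Tue  2132: Fri/Wed  2133: Sat/Fri  2134: Sun/Sat  2135: Mon/Sun  2136: Wed/Mon  2137: Thu/Wed  2138: Fri/Thu  2139: Sat/Fri  2140: Mon/Sat  2141: Tue/Mon  2142: Wed/Tue
Both conditions hold in: no year — 0.

0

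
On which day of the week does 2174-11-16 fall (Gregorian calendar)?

Wednesday

January 1, 2174 is a Saturday.
November 16 is day 320 of the year, i.e. 319 days after Jan 1.
319 mod 7 = 4, so advance 4 weekdays from Saturday: Wednesday.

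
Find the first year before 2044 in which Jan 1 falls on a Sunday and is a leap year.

2040

Jan 1 advances by 2 weekdays after a leap year and by 1 after a common year.
2044: Jan 1 is Friday (leap).
2043: Thursday
2042: Wednesday
2041: Tuesday
2040: Sunday (leap)
2040 begins on a Sunday and is a leap year.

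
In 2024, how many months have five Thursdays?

A month of length L has five Thursdays iff its first Thursday is on day ≤ L−28 (so day 1–3 in a 31-day month, 1–2 in a 30-day month, day 1 in a leap February).
Checking each month of 2024: Jan starts Mon (31d); Feb starts Thu (29d) ✓; Mar starts Fri (31d); Apr starts Mon (30d); May starts Wed (31d) ✓; Jun starts Sat (30d); Jul starts Mon (31d); Aug starts Thu (31d) ✓; Sep starts Sun (30d); Oct starts Tue (31d) ✓; Nov starts Fri (30d); Dec starts Sun (31d).
Five-Thursday months: February, May, August, October → 4.

4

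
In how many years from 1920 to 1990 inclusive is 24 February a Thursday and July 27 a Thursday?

2

Check each year's weekday for 24 February and July 27:
  1920: Tue/Tue  1921: Thu/Wed  1922: Fri/Thu  1923: Sat/Fri  1924: Sun/Sun  1925: Tue/Mon  1926: Wed/Tue  1927: Thu/Wed  1928: Fri/Fri  1929: Sun/Sat  1930: Mon/Sun  1931: Tue/Mon  1932: Wed/Wed  1933: Fri/Thu  …(43 more)…  1977: Thu/Wed  1978: Fri/Thu  1979: Sat/Fri  1980: Sun/Sun  1981: Tue/Mon  1982: Wed/Tue  1983: Thu/Wed  1984: Fri/Fri  1985: Sun/Sat  1986: Mon/Sun  1987: Tue/Mon  1988: Wed/Wed  1989: Fri/Thu  1990: Sat/Fri
Both conditions hold in: 1944, 1972 — 2.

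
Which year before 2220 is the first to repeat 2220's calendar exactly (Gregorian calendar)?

2180

Two years share a calendar iff Jan 1 falls on the same weekday and both are leap or both are common. 2220: Jan 1 is Saturday, leap year.
2219: Jan 1 Friday, common
2218: Jan 1 Thursday, common
2217: Jan 1 Wednesday, common
2216: Jan 1 Monday, leap
2215: Jan 1 Sunday, common
2214: Jan 1 Saturday, common
2213: Jan 1 Friday, common
2212: Jan 1 Wednesday, leap
2211: Jan 1 Tuesday, common
2210: Jan 1 Monday, common
2209: Jan 1 Sunday, common
2208: Jan 1 Friday, leap
2207: Jan 1 Thursday, common
2206: Jan 1 Wednesday, common
2205: Jan 1 Tuesday, common
2204: Jan 1 Sunday, leap
2203: Jan 1 Saturday, common
2202: Jan 1 Friday, common
2201: Jan 1 Thursday, common
2200: Jan 1 Wednesday, common
2199: Jan 1 Tuesday, common
2198: Jan 1 Monday, common
2197: Jan 1 Sunday, common
2196: Jan 1 Friday, leap
2195: Jan 1 Thursday, common
2194: Jan 1 Wednesday, common
2193: Jan 1 Tuesday, common
2192: Jan 1 Sunday, leap
2191: Jan 1 Saturday, common
2190: Jan 1 Friday, common
2189: Jan 1 Thursday, common
2188: Jan 1 Tuesday, leap
2187: Jan 1 Monday, common
2186: Jan 1 Sunday, common
2185: Jan 1 Saturday, common
2184: Jan 1 Thursday, leap
2183: Jan 1 Wednesday, common
2182: Jan 1 Tuesday, common
2181: Jan 1 Monday, common
2180: Jan 1 Saturday, leap
2180 matches on both conditions.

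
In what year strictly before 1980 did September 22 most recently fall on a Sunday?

1974

From one year to the next, a fixed date's weekday advances by 1, or by 2 when a Feb 29 lies between the two dates.
1980: September 22 is Monday.
1979: Saturday (−2)
1978: Friday (−1)
1977: Thursday (−1)
1976: Wednesday (−1)
1975: Monday (−2)
1974: Sunday (−1)
September 22 falls on a Sunday in 1974.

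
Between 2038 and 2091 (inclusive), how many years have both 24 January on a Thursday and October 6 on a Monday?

1

Check each year's weekday for 24 January and October 6:
  2038: Sun/Wed  2039: Mon/Thu  2040: Tue/Sat  2041: Thu/Sun  2042: Fri/Mon  2043: Sat/Tue  2044: Sun/Thu  2045: Tue/Fri  2046: Wed/Sat  2047: Thu/Sun  2048: Fri/Tue  2049: Sun/Wed  2050: Mon/Thu  2051: Tue/Fri  …(26 more)…  2078: Mon/Thu  2079: Tue/Fri  2080: Wed/Sun  2081: Fri/Mon  2082: Sat/Tue  2083: Sun/Wed  2084: Mon/Fri  2085: Wed/Sat  2086: Thu/Sun  2087: Fri/Mon  2088: Sat/Wed  2089: Mon/Thu  2090: Tue/Fri  2091: Wed/Sat
Both conditions hold in: 2064 — 1.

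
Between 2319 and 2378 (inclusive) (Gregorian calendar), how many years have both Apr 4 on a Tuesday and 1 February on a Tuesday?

2

Check each year's weekday for Apr 4 and 1 February:
  2319: Fri/Sat  2320: Sun/Sun  2321: Mon/Tue  2322: Tue/Wed  2323: Wed/Thu  2324: Fri/Fri  2325: Sat/Sun  2326: Sun/Mon  2327: Mon/Tue  2328: Wed/Wed  2329: Thu/Fri  2330: Fri/Sat  2331: Sat/Sun  2332: Mon/Mon  …(32 more)…  2365: Sun/Mon  2366: Mon/Tue  2367: Tue/Wed  2368: Thu/Thu  2369: Fri/Sat  2370: Sat/Sun  2371: Sun/Mon  2372: Tue/Tue ✓  2373: Wed/Thu  2374: Thu/Fri  2375: Fri/Sat  2376: Sun/Sun  2377: Mon/Tue  2378: Tue/Wed
Both conditions hold in: 2344, 2372 — 2.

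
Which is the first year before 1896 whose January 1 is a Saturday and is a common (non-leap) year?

1887

Jan 1 advances by 2 weekdays after a leap year and by 1 after a common year.
1896: Jan 1 is Wednesday (leap).
1895: Tuesday
1894: Monday
1893: Sunday
1892: Friday (leap)
1891: Thursday
1890: Wednesday
1889: Tuesday
1888: Sunday (leap)
1887: Saturday
1887 begins on a Saturday and is a common year.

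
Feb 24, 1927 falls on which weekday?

Thursday

January 1, 1927 is a Saturday.
February 24 is day 55 of the year, i.e. 54 days after Jan 1.
54 mod 7 = 5, so advance 5 weekdays from Saturday: Thursday.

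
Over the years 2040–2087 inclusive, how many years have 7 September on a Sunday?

7

Track 7 September's weekday year by year (advancing +1, or +2 across a Feb 29):
  2040: Fri  2041: Sat (+1)  2042: Sun (+1) ✓  2043: Mon (+1)  2044: Wed (+2)
  2045: Thu (+1)  2046: Fri (+1)  2047: Sat (+1)  2048: Mon (+2)  2049: Tue (+1)
  2050: Wed (+1)  2051: Thu (+1)  2052: Sat (+2)  2053: Sun (+1) ✓  … (20 more years) …
  2074: Fri (+1)  2075: Sat (+1)  2076: Mon (+2)  2077: Tue (+1)  2078: Wed (+1)
  2079: Thu (+1)  2080: Sat (+2)  2081: Sun (+1) ✓  2082: Mon (+1)  2083: Tue (+1)
  2084: Thu (+2)  2085: Fri (+1)  2086: Sat (+1)  2087: Sun (+1) ✓
Sunday years: 2042, 2053, 2059, 2064, 2070, 2081, 2087 — 7 in total.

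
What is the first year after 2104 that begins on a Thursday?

2105

Jan 1 advances by 2 weekdays after a leap year and by 1 after a common year.
2104: Jan 1 is Tuesday (leap).
2105: Thursday
2105 begins on a Thursday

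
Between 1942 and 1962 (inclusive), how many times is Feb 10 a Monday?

2

Track Feb 10's weekday year by year (advancing +1, or +2 across a Feb 29):
  1942: Tue  1943: Wed (+1)  1944: Thu (+1)  1945: Sat (+2)  1946: Sun (+1)
  1947: Mon (+1) ✓  1948: Tue (+1)  1949: Thu (+2)  1950: Fri (+1)  1951: Sat (+1)
  1952: Sun (+1)  1953: Tue (+2)  1954: Wed (+1)  1955: Thu (+1)  1956: Fri (+1)
  1957: Sun (+2)  1958: Mon (+1) ✓  1959: Tue (+1)  1960: Wed (+1)  1961: Fri (+2)
  1962: Sat (+1)
Monday years: 1947, 1958 — 2 in total.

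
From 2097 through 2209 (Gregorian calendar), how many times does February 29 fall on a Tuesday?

3

Leap years in 2097–2209: 26 of them.
Feb 29 weekday advances by 5 (mod 7) from one leap year to the next four years later (or differs when a century non-leap intervenes).
Leap-day weekdays: 2104:Fri 2108:Wed 2112:Mon 2116:Sat 2120:Thu 2124:Tue✓ 2128:Sun 2132:Fri 2136:Wed 2140:Mon 2144:Sat 2148:Thu 2152:Tue✓ 2156:Sun 2160:Fri 2164:Wed 2168:Mon 2172:Sat 2176:Thu 2180:Tue✓ 2184:Sun 2188:Fri 2192:Wed 2196:Mon 2204:Wed 2208:Mon
Tuesday: 2124, 2152, 2180 → 3.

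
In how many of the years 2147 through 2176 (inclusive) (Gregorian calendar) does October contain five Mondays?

October has 31 days; it has five Mondays when Monday falls among the first (month-length − 28) days — i.e. when October 1 is one of Monday/Sunday/Saturday.
October 1 by year: 2147:Sun✓ 2148:Tue 2149:Wed 2150:Thu 2151:Fri 2152:Sun✓ 2153:Mon✓ 2154:Tue 2155:Wed 2156:Fri 2157:Sat✓ 2158:Sun✓ 2159:Mon✓ 2160:Wed 2161:Thu 2162:Fri 2163:Sat✓ 2164:Mon✓ 2165:Tue 2166:Wed 2167:Thu 2168:Sat✓ 2169:Sun✓ 2170:Mon✓ 2171:Tue 2172:Thu 2173:Fri 2174:Sat✓ 2175:Sun✓ 2176:Tue
Years with five Mondays: 2147, 2152, 2153, 2157, 2158, 2159, 2163, 2164, 2168, 2169, 2170, 2174, 2175 → 13.

13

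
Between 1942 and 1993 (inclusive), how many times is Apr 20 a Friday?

8

Track Apr 20's weekday year by year (advancing +1, or +2 across a Feb 29):
  1942: Mon  1943: Tue (+1)  1944: Thu (+2)  1945: Fri (+1) ✓  1946: Sat (+1)
  1947: Sun (+1)  1948: Tue (+2)  1949: Wed (+1)  1950: Thu (+1)  1951: Fri (+1) ✓
  1952: Sun (+2)  1953: Mon (+1)  1954: Tue (+1)  1955: Wed (+1)  … (24 more years) …
  1980: Sun (+2)  1981: Mon (+1)  1982: Tue (+1)  1983: Wed (+1)  1984: Fri (+2) ✓
  1985: Sat (+1)  1986: Sun (+1)  1987: Mon (+1)  1988: Wed (+2)  1989: Thu (+1)
  1990: Fri (+1) ✓  1991: Sat (+1)  1992: Mon (+2)  1993: Tue (+1)
Friday years: 1945, 1951, 1956, 1962, 1973, 1979, 1984, 1990 — 8 in total.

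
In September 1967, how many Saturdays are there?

5

September 1967 has 30 days and begins on Friday.
The first Saturday is September 2.
Saturdays fall on 2, 9, 16, 23, 30 — that's 5.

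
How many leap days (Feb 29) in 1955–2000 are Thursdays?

2

Leap years in 1955–2000: 12 of them.
Feb 29 weekday advances by 5 (mod 7) from one leap year to the next four years later (or differs when a century non-leap intervenes).
Leap-day weekdays: 1956:Wed 1960:Mon 1964:Sat 1968:Thu✓ 1972:Tue 1976:Sun 1980:Fri 1984:Wed 1988:Mon 1992:Sat 1996:Thu✓ 2000:Tue
Thursday: 1968, 1996 → 2.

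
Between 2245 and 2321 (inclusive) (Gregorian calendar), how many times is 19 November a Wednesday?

11

Track 19 November's weekday year by year (advancing +1, or +2 across a Feb 29):
  2245: Wed ✓  2246: Thu (+1)  2247: Fri (+1)  2248: Sun (+2)  2249: Mon (+1)
  2250: Tue (+1)  2251: Wed (+1) ✓  2252: Fri (+2)  2253: Sat (+1)  2254: Sun (+1)
  2255: Mon (+1)  2256: Wed (+2) ✓  2257: Thu (+1)  2258: Fri (+1)  … (49 more years) …
  2308: Thu (+2)  2309: Fri (+1)  2310: Sat (+1)  2311: Sun (+1)  2312: Tue (+2)
  2313: Wed (+1) ✓  2314: Thu (+1)  2315: Fri (+1)  2316: Sun (+2)  2317: Mon (+1)
  2318: Tue (+1)  2319: Wed (+1) ✓  2320: Fri (+2)  2321: Sat (+1)
Wednesday years: 2245, 2251, 2256, 2262, 2273, 2279, 2284, 2290, 2302, 2313, 2319 — 11 in total.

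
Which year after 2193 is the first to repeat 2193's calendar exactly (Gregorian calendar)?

2199

Two years share a calendar iff Jan 1 falls on the same weekday and both are leap or both are common. 2193: Jan 1 is Tuesday, common year.
2194: Jan 1 Wednesday, common
2195: Jan 1 Thursday, common
2196: Jan 1 Friday, leap
2197: Jan 1 Sunday, common
2198: Jan 1 Monday, common
2199: Jan 1 Tuesday, common
2199 matches on both conditions.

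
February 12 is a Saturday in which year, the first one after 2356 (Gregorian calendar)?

2366

From one year to the next, a fixed date's weekday advances by 1, or by 2 when a Feb 29 lies between the two dates.
2356: February 12 is Sunday.
2357: Tuesday (+2)
2358: Wednesday (+1)
2359: Thursday (+1)
2360: Friday (+1)
2361: Sunday (+2)
2362: Monday (+1)
2363: Tuesday (+1)
2364: Wednesday (+1)
2365: Friday (+2)
2366: Saturday (+1)
February 12 falls on a Saturday in 2366.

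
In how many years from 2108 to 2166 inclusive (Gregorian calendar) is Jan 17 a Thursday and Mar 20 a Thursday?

2

Check each year's weekday for Jan 17 and Mar 20:
  2108: Tue/Tue  2109: Thu/Wed  2110: Fri/Thu  2111: Sat/Fri  2112: Sun/Sun  2113: Tue/Mon  2114: Wed/Tue  2115: Thu/Wed  2116: Fri/Fri  2117: Sun/Sat  2118: Mon/Sun  2119: Tue/Mon  2120: Wed/Wed  2121: Fri/Thu  …(31 more)…  2153: Wed/Tue  2154: Thu/Wed  2155: Fri/Thu  2156: Sat/Sat  2157: Mon/Sun  2158: Tue/Mon  2159: Wed/Tue  2160: Thu/Thu ✓  2161: Sat/Fri  2162: Sun/Sat  2163: Mon/Sun  2164: Tue/Tue  2165: Thu/Wed  2166: Fri/Thu
Both conditions hold in: 2132, 2160 — 2.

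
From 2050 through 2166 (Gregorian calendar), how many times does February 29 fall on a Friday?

Leap years in 2050–2166: 28 of them.
Feb 29 weekday advances by 5 (mod 7) from one leap year to the next four years later (or differs when a century non-leap intervenes).
Leap-day weekdays: 2052:Thu 2056:Tue 2060:Sun 2064:Fri✓ 2068:Wed 2072:Mon 2076:Sat 2080:Thu 2084:Tue 2088:Sun 2092:Fri✓ 2096:Wed 2104:Fri✓ 2108:Wed 2112:Mon 2116:Sat 2120:Thu 2124:Tue 2128:Sun 2132:Fri✓ 2136:Wed 2140:Mon 2144:Sat 2148:Thu 2152:Tue 2156:Sun 2160:Fri✓ 2164:Wed
Friday: 2064, 2092, 2104, 2132, 2160 → 5.

5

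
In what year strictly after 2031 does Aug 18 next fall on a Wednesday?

2032

From one year to the next, a fixed date's weekday advances by 1, or by 2 when a Feb 29 lies between the two dates.
2031: August 18 is Monday.
2032: Wednesday (+2)
Aug 18 falls on a Wednesday in 2032.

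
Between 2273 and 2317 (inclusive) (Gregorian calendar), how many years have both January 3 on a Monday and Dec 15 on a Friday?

Check each year's weekday for January 3 and Dec 15:
  2273: Fri/Mon  2274: Sat/Tue  2275: Sun/Wed  2276: Mon/Fri ✓  2277: Wed/Sat  2278: Thu/Sun  2279: Fri/Mon  2280: Sat/Wed  2281: Mon/Thu  2282: Tue/Fri  2283: Wed/Sat  2284: Thu/Mon  2285: Sat/Tue  2286: Sun/Wed  …(17 more)…  2304: Sun/Thu  2305: Tue/Fri  2306: Wed/Sat  2307: Thu/Sun  2308: Fri/Tue  2309: Sun/Wed  2310: Mon/Thu  2311: Tue/Fri  2312: Wed/Sun  2313: Fri/Mon  2314: Sat/Tue  2315: Sun/Wed  2316: Mon/Fri ✓  2317: Wed/Sat
Both conditions hold in: 2276, 2316 — 2.

2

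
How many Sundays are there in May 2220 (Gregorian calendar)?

May 2220 has 31 days and begins on Monday.
The first Sunday is May 7.
Sundays fall on 7, 14, 21, 28 — that's 4.

4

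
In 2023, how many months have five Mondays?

A month of length L has five Mondays iff its first Monday is on day ≤ L−28 (so day 1–3 in a 31-day month, 1–2 in a 30-day month, day 1 in a leap February).
Checking each month of 2023: Jan starts Sun (31d) ✓; Feb starts Wed (28d); Mar starts Wed (31d); Apr starts Sat (30d); May starts Mon (31d) ✓; Jun starts Thu (30d); Jul starts Sat (31d) ✓; Aug starts Tue (31d); Sep starts Fri (30d); Oct starts Sun (31d) ✓; Nov starts Wed (30d); Dec starts Fri (31d).
Five-Monday months: January, May, July, October → 4.

4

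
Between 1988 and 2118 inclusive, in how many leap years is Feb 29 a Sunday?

4

Leap years in 1988–2118: 32 of them.
Feb 29 weekday advances by 5 (mod 7) from one leap year to the next four years later (or differs when a century non-leap intervenes).
Leap-day weekdays: 1988:Mon 1992:Sat 1996:Thu 2000:Tue 2004:Sun✓ 2008:Fri 2012:Wed 2016:Mon 2020:Sat 2024:Thu 2028:Tue 2032:Sun✓ 2036:Fri …(6 more)… 2064:Fri 2068:Wed 2072:Mon 2076:Sat 2080:Thu 2084:Tue 2088:Sun✓ 2092:Fri 2096:Wed 2104:Fri 2108:Wed 2112:Mon 2116:Sat
Sunday: 2004, 2032, 2060, 2088 → 4.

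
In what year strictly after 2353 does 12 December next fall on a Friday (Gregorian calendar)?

2358

From one year to the next, a fixed date's weekday advances by 1, or by 2 when a Feb 29 lies between the two dates.
2353: December 12 is Saturday.
2354: Sunday (+1)
2355: Monday (+1)
2356: Wednesday (+2)
2357: Thursday (+1)
2358: Friday (+1)
12 December falls on a Friday in 2358.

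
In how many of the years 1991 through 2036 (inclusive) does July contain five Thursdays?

July has 31 days; it has five Thursdays when Thursday falls among the first (month-length − 28) days — i.e. when July 1 is one of Thursday/Wednesday/Tuesday.
July 1 by year: 1991:Mon 1992:Wed✓ 1993:Thu✓ 1994:Fri 1995:Sat 1996:Mon 1997:Tue✓ 1998:Wed✓ 1999:Thu✓ 2000:Sat 2001:Sun 2002:Mon 2003:Tue✓ 2004:Thu✓ 2005:Fri …(16 more)… 2022:Fri 2023:Sat 2024:Mon 2025:Tue✓ 2026:Wed✓ 2027:Thu✓ 2028:Sat 2029:Sun 2030:Mon 2031:Tue✓ 2032:Thu✓ 2033:Fri 2034:Sat 2035:Sun 2036:Tue✓
Years with five Thursdays: 1992, 1993, 1997, 1998, 1999, 2003, 2004, 2008, 2009, 2010, 2014, 2015, 2020, 2021, 2025, 2026, 2027, 2031, 2032, 2036 → 20.

20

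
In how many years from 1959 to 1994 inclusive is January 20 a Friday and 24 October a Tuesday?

4

Check each year's weekday for January 20 and 24 October:
  1959: Tue/Sat  1960: Wed/Mon  1961: Fri/Tue ✓  1962: Sat/Wed  1963: Sun/Thu  1964: Mon/Sat  1965: Wed/Sun  1966: Thu/Mon  1967: Fri/Tue ✓  1968: Sat/Thu  1969: Mon/Fri  1970: Tue/Sat  1971: Wed/Sun  1972: Thu/Tue  …(8 more)…  1981: Tue/Sat  1982: Wed/Sun  1983: Thu/Mon  1984: Fri/Wed  1985: Sun/Thu  1986: Mon/Fri  1987: Tue/Sat  1988: Wed/Mon  1989: Fri/Tue ✓  1990: Sat/Wed  1991: Sun/Thu  1992: Mon/Sat  1993: Wed/Sun  1994: Thu/Mon
Both conditions hold in: 1961, 1967, 1978, 1989 — 4.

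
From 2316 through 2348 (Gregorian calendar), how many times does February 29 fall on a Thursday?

Leap years in 2316–2348: 9 of them.
Feb 29 weekday advances by 5 (mod 7) from one leap year to the next four years later (or differs when a century non-leap intervenes).
Leap-day weekdays: 2316:Tue 2320:Sun 2324:Fri 2328:Wed 2332:Mon 2336:Sat 2340:Thu✓ 2344:Tue 2348:Sun
Thursday: 2340 → 1.

1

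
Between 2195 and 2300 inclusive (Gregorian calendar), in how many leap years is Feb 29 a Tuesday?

Leap years in 2195–2300: 25 of them.
Feb 29 weekday advances by 5 (mod 7) from one leap year to the next four years later (or differs when a century non-leap intervenes).
Leap-day weekdays: 2196:Mon 2204:Wed 2208:Mon 2212:Sat 2216:Thu 2220:Tue✓ 2224:Sun 2228:Fri 2232:Wed 2236:Mon 2240:Sat 2244:Thu 2248:Tue✓ 2252:Sun 2256:Fri 2260:Wed 2264:Mon 2268:Sat 2272:Thu 2276:Tue✓ 2280:Sun 2284:Fri 2288:Wed 2292:Mon 2296:Sat
Tuesday: 2220, 2248, 2276 → 3.

3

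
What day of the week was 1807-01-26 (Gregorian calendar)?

January 1, 1807 is a Thursday.
January 26 is day 26 of the year, i.e. 25 days after Jan 1.
25 mod 7 = 4, so advance 4 weekdays from Thursday: Monday.

Monday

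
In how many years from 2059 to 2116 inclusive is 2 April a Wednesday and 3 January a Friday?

6

Check each year's weekday for 2 April and 3 January:
  2059: Wed/Fri ✓  2060: Fri/Sat  2061: Sat/Mon  2062: Sun/Tue  2063: Mon/Wed  2064: Wed/Thu  2065: Thu/Sat  2066: Fri/Sun  2067: Sat/Mon  2068: Mon/Tue  2069: Tue/Thu  2070: Wed/Fri ✓  2071: Thu/Sat  2072: Sat/Sun  …(30 more)…  2103: Mon/Wed  2104: Wed/Thu  2105: Thu/Sat  2106: Fri/Sun  2107: Sat/Mon  2108: Mon/Tue  2109: Tue/Thu  2110: Wed/Fri ✓  2111: Thu/Sat  2112: Sat/Sun  2113: Sun/Tue  2114: Mon/Wed  2115: Tue/Thu  2116: Thu/Fri
Both conditions hold in: 2059, 2070, 2081, 2087, 2098, 2110 — 6.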